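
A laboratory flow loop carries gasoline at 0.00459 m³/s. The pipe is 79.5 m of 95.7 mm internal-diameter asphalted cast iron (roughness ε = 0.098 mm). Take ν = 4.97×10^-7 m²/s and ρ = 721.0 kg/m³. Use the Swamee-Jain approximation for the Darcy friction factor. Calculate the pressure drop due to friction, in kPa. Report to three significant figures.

Δp ≈ 2.69 kPa

V = 4Q/(πD²) = 4·0.00459/(π·0.0957²) = 0.6381 m/s
Re = VD/ν = 0.6381·0.0957/4.97×10^-7 = 1.23×10^5 → turbulent
ε/D = 0.098/95.7 = 0.00102
Swamee-Jain: f = 0.02203
h_f = f(L/D)V²/(2g) = 0.02203·(79.5/0.0957)·0.6381²/(2·9.81) = 0.3797 m
Δp = ρg·h_f = 721.0·9.81·0.3797 = 2.686 kPa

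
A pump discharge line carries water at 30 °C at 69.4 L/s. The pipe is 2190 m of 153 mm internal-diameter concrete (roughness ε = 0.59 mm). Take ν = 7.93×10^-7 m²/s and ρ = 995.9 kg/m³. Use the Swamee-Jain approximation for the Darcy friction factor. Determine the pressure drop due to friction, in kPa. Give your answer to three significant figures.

V = 4Q/(πD²) = 4·0.0694/(π·0.153²) = 3.775 m/s
Re = VD/ν = 3.775·0.153/7.93×10^-7 = 7.28×10^5 → turbulent
ε/D = 0.59/153 = 0.00386
Swamee-Jain: f = 0.02835
h_f = f(L/D)V²/(2g) = 0.02835·(2190/0.153)·3.775²/(2·9.81) = 294.7 m
Δp = ρg·h_f = 995.9·9.81·294.7 = 2879 kPa

Δp ≈ 2880 kPa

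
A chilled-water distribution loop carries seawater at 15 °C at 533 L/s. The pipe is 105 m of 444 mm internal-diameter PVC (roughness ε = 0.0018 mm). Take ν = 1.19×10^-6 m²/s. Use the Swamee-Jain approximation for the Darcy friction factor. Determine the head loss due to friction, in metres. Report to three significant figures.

V = 4Q/(πD²) = 4·0.533/(π·0.444²) = 3.442 m/s
Re = VD/ν = 3.442·0.444/1.19×10^-6 = 1.28×10^6 → turbulent
ε/D = 0.0018/444 = 4.05×10^-6
Swamee-Jain: f = 0.01125
h_f = f(L/D)V²/(2g) = 0.01125·(105/0.444)·3.442²/(2·9.81) = 1.607 m

h_f ≈ 1.61 m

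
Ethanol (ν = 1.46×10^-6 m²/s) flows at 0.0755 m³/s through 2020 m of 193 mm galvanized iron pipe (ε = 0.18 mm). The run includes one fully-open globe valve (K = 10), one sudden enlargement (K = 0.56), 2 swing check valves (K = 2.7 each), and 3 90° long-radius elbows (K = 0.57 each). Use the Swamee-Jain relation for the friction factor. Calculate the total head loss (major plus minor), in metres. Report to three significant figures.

V = 4Q/(πD²) = 2.581 m/s; V²/2g = 0.3395 m
Re = 3.41×10^5, ε/D = 9.33×10^-4 → f = 0.02034 (Swamee-Jain)
Major: h_f = f(L/D)·V²/2g = 0.02034·10466·0.3395 = 72.28 m
Minor: ΣK = 17.7; h_m = ΣK·V²/2g = 5.998 m
Total H_L = 72.28 + 5.998 = 78.28 m

H_L ≈ 78.3 m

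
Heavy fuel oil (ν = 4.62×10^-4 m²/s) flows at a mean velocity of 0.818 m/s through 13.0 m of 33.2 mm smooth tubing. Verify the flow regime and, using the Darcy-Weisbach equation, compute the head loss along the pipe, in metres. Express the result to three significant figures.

h_f ≈ 14.5 m

Re = VD/ν = 0.818·0.03320/4.62×10^-4 = 58.8 → laminar (Re < 2300)
f = 64/Re = 1.089
h_f = f(L/D)V²/(2g) = 1.089·(13.0/0.03320)·0.818²/(2·9.81) = 14.54 m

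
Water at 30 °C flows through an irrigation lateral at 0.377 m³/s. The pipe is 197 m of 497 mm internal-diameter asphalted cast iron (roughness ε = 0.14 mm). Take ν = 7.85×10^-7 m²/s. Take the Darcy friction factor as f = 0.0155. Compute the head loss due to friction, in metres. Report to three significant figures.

V = 4Q/(πD²) = 4·0.377/(π·0.497²) = 1.943 m/s
h_f = f(L/D)V²/(2g) = 0.01550·(197/0.497)·1.943²/(2·9.81) = 1.183 m

h_f ≈ 1.18 m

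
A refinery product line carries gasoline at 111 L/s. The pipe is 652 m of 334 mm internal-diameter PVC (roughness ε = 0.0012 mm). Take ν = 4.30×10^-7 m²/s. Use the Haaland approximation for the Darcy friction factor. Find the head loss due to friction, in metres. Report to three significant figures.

V = 4Q/(πD²) = 4·0.111/(π·0.334²) = 1.267 m/s
Re = VD/ν = 1.267·0.334/4.30×10^-7 = 9.84×10^5 → turbulent
ε/D = 0.0012/334 = 3.59×10^-6
Haaland: f = 0.01168
h_f = f(L/D)V²/(2g) = 0.01168·(652/0.334)·1.267²/(2·9.81) = 1.865 m

h_f ≈ 1.86 m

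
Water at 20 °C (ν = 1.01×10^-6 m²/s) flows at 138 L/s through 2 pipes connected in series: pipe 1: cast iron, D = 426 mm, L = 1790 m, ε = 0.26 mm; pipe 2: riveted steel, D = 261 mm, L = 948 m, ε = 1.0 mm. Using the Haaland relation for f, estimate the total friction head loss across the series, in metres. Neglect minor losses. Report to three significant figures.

Pipe 1: V = 0.9682 m/s, Re = 4.08×10^5, ε/D = 6.10×10^-4, f = 0.01840, h_1 = f(L/D)V²/2g = 3.693 m
Pipe 2: V = 2.579 m/s, Re = 6.67×10^5, ε/D = 0.00383, f = 0.02827, h_2 = f(L/D)V²/2g = 34.82 m
Series → Q common, losses add: H = Σh = 38.52 m

H ≈ 38.5 m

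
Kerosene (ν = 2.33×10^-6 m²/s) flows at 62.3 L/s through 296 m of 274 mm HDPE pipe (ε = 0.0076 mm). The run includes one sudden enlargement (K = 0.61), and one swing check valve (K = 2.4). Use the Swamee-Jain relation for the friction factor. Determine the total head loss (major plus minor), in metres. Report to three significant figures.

H_L ≈ 1.23 m

V = 4Q/(πD²) = 1.057 m/s; V²/2g = 0.05690 m
Re = 1.24×10^5, ε/D = 2.77×10^-5 → f = 0.01727 (Swamee-Jain)
Major: h_f = f(L/D)·V²/2g = 0.01727·1080·0.05690 = 1.062 m
Minor: ΣK = 3.01; h_m = ΣK·V²/2g = 0.1713 m
Total H_L = 1.062 + 0.1713 = 1.233 m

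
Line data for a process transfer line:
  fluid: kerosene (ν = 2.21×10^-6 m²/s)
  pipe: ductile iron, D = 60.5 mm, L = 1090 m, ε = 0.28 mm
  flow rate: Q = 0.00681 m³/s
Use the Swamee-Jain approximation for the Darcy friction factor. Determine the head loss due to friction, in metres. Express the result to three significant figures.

h_f ≈ 162 m

V = 4Q/(πD²) = 4·0.00681/(π·0.0605²) = 2.369 m/s
Re = VD/ν = 2.369·0.0605/2.21×10^-6 = 6.48×10^4 → turbulent
ε/D = 0.28/60.5 = 0.00463
Swamee-Jain: f = 0.03147
h_f = f(L/D)V²/(2g) = 0.03147·(1090/0.0605)·2.369²/(2·9.81) = 162.2 m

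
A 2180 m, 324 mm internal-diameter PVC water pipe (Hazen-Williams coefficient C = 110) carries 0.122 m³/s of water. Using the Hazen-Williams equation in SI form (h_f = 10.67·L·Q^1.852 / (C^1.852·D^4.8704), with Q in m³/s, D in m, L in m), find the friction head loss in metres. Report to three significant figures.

h_f ≈ 19.0 m

h_f = 10.67·2180·0.122^1.852 / (110^1.852·0.324^4.8704) = 18.96 m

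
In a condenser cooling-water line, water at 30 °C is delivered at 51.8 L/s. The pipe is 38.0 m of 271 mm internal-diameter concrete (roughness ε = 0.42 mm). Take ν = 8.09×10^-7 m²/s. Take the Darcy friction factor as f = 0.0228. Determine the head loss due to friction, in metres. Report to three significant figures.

V = 4Q/(πD²) = 4·0.0518/(π·0.271²) = 0.8981 m/s
h_f = f(L/D)V²/(2g) = 0.02280·(38.0/0.271)·0.8981²/(2·9.81) = 0.1314 m

h_f ≈ 0.131 m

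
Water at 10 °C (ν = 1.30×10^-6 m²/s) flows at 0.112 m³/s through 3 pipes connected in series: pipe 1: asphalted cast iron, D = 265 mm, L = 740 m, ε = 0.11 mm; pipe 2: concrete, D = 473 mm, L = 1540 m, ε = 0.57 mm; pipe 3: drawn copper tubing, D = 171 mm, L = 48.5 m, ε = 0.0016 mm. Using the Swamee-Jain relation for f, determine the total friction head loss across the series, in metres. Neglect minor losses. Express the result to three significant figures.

H ≈ 16.1 m

Pipe 1: V = 2.031 m/s, Re = 4.14×10^5, ε/D = 4.15×10^-4, f = 0.01742, h_1 = f(L/D)V²/2g = 10.22 m
Pipe 2: V = 0.6374 m/s, Re = 2.32×10^5, ε/D = 0.00121, f = 0.02180, h_2 = f(L/D)V²/2g = 1.470 m
Pipe 3: V = 4.877 m/s, Re = 6.41×10^5, ε/D = 9.36×10^-6, f = 0.01270, h_3 = f(L/D)V²/2g = 4.367 m
Series → Q common, losses add: H = Σh = 16.06 m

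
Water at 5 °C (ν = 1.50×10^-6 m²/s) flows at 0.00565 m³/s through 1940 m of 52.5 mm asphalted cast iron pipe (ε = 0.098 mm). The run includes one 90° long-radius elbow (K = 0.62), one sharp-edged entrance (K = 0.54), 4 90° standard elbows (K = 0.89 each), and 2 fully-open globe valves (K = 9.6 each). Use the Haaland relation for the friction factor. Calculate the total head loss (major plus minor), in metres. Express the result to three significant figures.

V = 4Q/(πD²) = 2.610 m/s; V²/2g = 0.3472 m
Re = 9.13×10^4, ε/D = 0.00187 → f = 0.02475 (Haaland)
Major: h_f = f(L/D)·V²/2g = 0.02475·36952·0.3472 = 317.6 m
Minor: ΣK = 23.9; h_m = ΣK·V²/2g = 8.305 m
Total H_L = 317.6 + 8.305 = 325.9 m

H_L ≈ 326 m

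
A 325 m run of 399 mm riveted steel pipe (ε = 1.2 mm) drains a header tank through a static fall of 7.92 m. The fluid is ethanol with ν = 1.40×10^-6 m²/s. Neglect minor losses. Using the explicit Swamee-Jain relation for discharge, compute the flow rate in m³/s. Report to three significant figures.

Q ≈ 0.336 m³/s

Swamee-Jain (Type II): Q = -0.965·√(gD⁵h_f/L)·ln[ε/(3.7D) + √(3.17ν²L/(gD³h_f))]
√(gD⁵h_f/L) = √(9.81·0.399⁵·7.92/325) = 0.04917
ε/(3.7D) = 8.13×10^-4; √(3.17ν²L/(gD³h_f)) = 2.02×10^-5
Q = -0.965·0.04917·ln(8.331×10^-4) = 0.3364 m³/s
Check: V = 2.69 m/s, Re = 7.67×10^5, f = 0.02644, h_f = 7.95 m ≈ 7.92 m ✓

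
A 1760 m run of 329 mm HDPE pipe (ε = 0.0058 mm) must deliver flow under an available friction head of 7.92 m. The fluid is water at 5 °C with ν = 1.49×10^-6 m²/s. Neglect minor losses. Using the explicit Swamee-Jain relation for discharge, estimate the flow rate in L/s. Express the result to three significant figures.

Swamee-Jain (Type II): Q = -0.965·√(gD⁵h_f/L)·ln[ε/(3.7D) + √(3.17ν²L/(gD³h_f))]
√(gD⁵h_f/L) = √(9.81·0.329⁵·7.92/1760) = 0.01304
ε/(3.7D) = 4.76×10^-6; √(3.17ν²L/(gD³h_f)) = 6.69×10^-5
Q = -0.965·0.01304·ln(7.167×10^-5) = 0.1201 m³/s
Check: V = 1.41 m/s, Re = 3.12×10^5, f = 0.01448, h_f = 7.88 m ≈ 7.92 m ✓

Q ≈ 120 L/s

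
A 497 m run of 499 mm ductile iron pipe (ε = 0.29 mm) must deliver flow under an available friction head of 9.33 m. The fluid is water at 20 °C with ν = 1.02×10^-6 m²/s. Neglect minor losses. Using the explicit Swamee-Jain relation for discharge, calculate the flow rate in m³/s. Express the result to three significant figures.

Swamee-Jain (Type II): Q = -0.965·√(gD⁵h_f/L)·ln[ε/(3.7D) + √(3.17ν²L/(gD³h_f))]
√(gD⁵h_f/L) = √(9.81·0.499⁵·9.33/497) = 0.07548
ε/(3.7D) = 1.57×10^-4; √(3.17ν²L/(gD³h_f)) = 1.20×10^-5
Q = -0.965·0.07548·ln(1.691×10^-4) = 0.6326 m³/s
Check: V = 3.23 m/s, Re = 1.58×10^6, f = 0.01765, h_f = 9.37 m ≈ 9.33 m ✓

Q ≈ 0.633 m³/s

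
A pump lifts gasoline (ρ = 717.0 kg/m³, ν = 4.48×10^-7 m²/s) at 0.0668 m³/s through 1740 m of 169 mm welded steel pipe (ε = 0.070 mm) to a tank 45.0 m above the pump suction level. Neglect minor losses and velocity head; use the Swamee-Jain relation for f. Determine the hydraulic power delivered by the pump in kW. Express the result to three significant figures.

V = 4Q/(πD²) = 2.978 m/s; Re = 1.12×10^6; ε/D = 4.14×10^-4; f = 0.01663
h_f = f(L/D)V²/2g = 77.37 m
Total head H = z + h_f = 45.0 + 77.37 = 122.4 m
P_hyd = ρgQH = 717.0·9.81·0.0668·122.4 = 57.50 kW

P_hyd ≈ 57.5 kW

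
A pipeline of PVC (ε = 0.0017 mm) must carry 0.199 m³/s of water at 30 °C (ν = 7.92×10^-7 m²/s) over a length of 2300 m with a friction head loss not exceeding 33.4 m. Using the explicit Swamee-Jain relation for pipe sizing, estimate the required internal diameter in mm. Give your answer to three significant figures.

D ≈ 308 mm

Swamee-Jain (Type III): D = 0.66·[ε^1.25·(LQ²/(gh_f))^4.75 + ν·Q^9.4·(L/(gh_f))^5.2]^0.04
LQ²/(gh_f) = 0.2780; L/(gh_f) = 7.020
Term 1 = ε^1.25·(…)^4.75 = 1.40×10^-10; Term 2 = ν·Q^9.4·(…)^5.2 = 5.11×10^-9
D = 0.66·(1.40×10^-10 + 5.11×10^-9)^0.04 = 0.3079 m = 308 mm
Check: V = 2.67 m/s, Re = 1.04×10^6, f = 0.01167, h_f = 31.8 m ≈ 33.4 m ✓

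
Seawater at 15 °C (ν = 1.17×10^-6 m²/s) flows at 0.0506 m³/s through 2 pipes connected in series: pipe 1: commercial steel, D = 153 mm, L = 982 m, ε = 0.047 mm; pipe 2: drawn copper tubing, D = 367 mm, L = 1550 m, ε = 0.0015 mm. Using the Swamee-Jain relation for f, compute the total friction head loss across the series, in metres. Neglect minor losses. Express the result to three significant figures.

H ≈ 42.5 m

Pipe 1: V = 2.752 m/s, Re = 3.60×10^5, ε/D = 3.07×10^-4, f = 0.01684, h_1 = f(L/D)V²/2g = 41.73 m
Pipe 2: V = 0.4783 m/s, Re = 1.50×10^5, ε/D = 4.09×10^-6, f = 0.01647, h_2 = f(L/D)V²/2g = 0.8112 m
Series → Q common, losses add: H = Σh = 42.54 m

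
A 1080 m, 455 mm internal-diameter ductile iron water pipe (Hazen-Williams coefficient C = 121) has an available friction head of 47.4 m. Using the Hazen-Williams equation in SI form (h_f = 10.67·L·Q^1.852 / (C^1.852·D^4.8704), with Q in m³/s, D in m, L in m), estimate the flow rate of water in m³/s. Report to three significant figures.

Q ≈ 0.786 m³/s

Rearranging: Q = [h_f·C^1.852·D^4.8704 / (10.67·L)]^(1/1.852)
Q = [47.4·121^1.852·0.455^4.8704 / (10.67·1080)]^0.540 = 0.7856 m³/s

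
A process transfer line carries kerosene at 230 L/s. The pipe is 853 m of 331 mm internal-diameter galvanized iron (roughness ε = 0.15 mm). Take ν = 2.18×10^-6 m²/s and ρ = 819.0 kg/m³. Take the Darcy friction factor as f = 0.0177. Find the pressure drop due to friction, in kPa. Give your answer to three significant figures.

Δp ≈ 133 kPa

V = 4Q/(πD²) = 4·0.230/(π·0.331²) = 2.673 m/s
h_f = f(L/D)V²/(2g) = 0.01770·(853/0.331)·2.673²/(2·9.81) = 16.61 m
Δp = ρg·h_f = 819.0·9.81·16.61 = 133.4 kPa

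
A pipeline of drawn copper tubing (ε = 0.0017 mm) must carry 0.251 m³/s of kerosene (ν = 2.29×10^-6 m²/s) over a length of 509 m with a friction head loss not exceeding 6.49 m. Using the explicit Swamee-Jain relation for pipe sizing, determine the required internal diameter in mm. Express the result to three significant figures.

D ≈ 360 mm

Swamee-Jain (Type III): D = 0.66·[ε^1.25·(LQ²/(gh_f))^4.75 + ν·Q^9.4·(L/(gh_f))^5.2]^0.04
LQ²/(gh_f) = 0.5037; L/(gh_f) = 7.995
Term 1 = ε^1.25·(…)^4.75 = 2.36×10^-9; Term 2 = ν·Q^9.4·(…)^5.2 = 2.58×10^-7
D = 0.66·(2.36×10^-9 + 2.58×10^-7)^0.04 = 0.3599 m = 360 mm
Check: V = 2.47 m/s, Re = 3.88×10^5, f = 0.01377, h_f = 6.05 m ≈ 6.49 m ✓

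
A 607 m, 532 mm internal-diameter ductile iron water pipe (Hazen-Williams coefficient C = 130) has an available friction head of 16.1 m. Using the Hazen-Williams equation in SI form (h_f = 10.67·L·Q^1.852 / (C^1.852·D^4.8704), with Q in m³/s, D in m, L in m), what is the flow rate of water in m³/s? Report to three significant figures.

Q ≈ 0.970 m³/s

Rearranging: Q = [h_f·C^1.852·D^4.8704 / (10.67·L)]^(1/1.852)
Q = [16.1·130^1.852·0.532^4.8704 / (10.67·607)]^0.540 = 0.9701 m³/s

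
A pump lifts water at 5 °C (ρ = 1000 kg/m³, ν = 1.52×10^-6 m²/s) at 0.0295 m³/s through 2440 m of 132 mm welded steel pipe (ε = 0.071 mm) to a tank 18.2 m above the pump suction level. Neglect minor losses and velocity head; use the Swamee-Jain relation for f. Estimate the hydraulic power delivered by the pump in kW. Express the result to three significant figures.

V = 4Q/(πD²) = 2.156 m/s; Re = 1.87×10^5; ε/D = 5.38×10^-4; f = 0.01924
h_f = f(L/D)V²/2g = 84.24 m
Total head H = z + h_f = 18.2 + 84.24 = 102.4 m
P_hyd = ρgQH = 1000·9.81·0.0295·102.4 = 29.65 kW

P_hyd ≈ 29.6 kW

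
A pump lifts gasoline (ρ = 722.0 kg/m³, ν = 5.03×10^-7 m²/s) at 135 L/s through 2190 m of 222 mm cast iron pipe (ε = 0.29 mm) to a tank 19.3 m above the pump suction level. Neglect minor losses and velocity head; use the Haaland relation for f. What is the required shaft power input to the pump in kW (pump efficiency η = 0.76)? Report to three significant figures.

V = 4Q/(πD²) = 3.488 m/s; Re = 1.54×10^6; ε/D = 0.00131; f = 0.02116
h_f = f(L/D)V²/2g = 129.4 m
Total head H = z + h_f = 19.3 + 129.4 = 148.7 m
P_hyd = ρgQH = 722.0·9.81·0.135·148.7 = 142.2 kW
P_shaft = P_hyd/η = 142.2/0.76 = 187.1 kW

P_shaft ≈ 187 kW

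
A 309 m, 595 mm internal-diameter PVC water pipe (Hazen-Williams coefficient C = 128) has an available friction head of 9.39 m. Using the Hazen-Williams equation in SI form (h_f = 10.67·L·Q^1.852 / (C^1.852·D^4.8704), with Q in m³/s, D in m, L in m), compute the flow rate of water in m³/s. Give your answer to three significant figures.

Rearranging: Q = [h_f·C^1.852·D^4.8704 / (10.67·L)]^(1/1.852)
Q = [9.39·128^1.852·0.595^4.8704 / (10.67·309)]^0.540 = 1.380 m³/s

Q ≈ 1.38 m³/s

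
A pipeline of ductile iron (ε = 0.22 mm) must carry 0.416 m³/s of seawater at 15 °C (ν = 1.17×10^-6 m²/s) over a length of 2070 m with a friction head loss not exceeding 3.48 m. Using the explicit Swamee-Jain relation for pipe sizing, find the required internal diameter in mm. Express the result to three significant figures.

Swamee-Jain (Type III): D = 0.66·[ε^1.25·(LQ²/(gh_f))^4.75 + ν·Q^9.4·(L/(gh_f))^5.2]^0.04
LQ²/(gh_f) = 10.49; L/(gh_f) = 60.63
Term 1 = ε^1.25·(…)^4.75 = 1.89; Term 2 = ν·Q^9.4·(…)^5.2 = 0.573
D = 0.66·(1.89 + 0.573)^0.04 = 0.6843 m = 684 mm
Check: V = 1.13 m/s, Re = 6.62×10^5, f = 0.01626, h_f = 3.21 m ≈ 3.48 m ✓

D ≈ 684 mm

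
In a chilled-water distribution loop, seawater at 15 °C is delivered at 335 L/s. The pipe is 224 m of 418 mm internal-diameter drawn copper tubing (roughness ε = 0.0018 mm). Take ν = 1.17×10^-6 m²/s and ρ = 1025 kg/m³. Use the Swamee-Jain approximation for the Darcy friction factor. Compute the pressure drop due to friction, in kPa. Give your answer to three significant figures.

Δp ≈ 19.6 kPa

V = 4Q/(πD²) = 4·0.335/(π·0.418²) = 2.441 m/s
Re = VD/ν = 2.441·0.418/1.17×10^-6 = 8.72×10^5 → turbulent
ε/D = 0.0018/418 = 4.31×10^-6
Swamee-Jain: f = 0.01198
h_f = f(L/D)V²/(2g) = 0.01198·(224/0.418)·2.441²/(2·9.81) = 1.950 m
Δp = ρg·h_f = 1025·9.81·1.950 = 19.60 kPa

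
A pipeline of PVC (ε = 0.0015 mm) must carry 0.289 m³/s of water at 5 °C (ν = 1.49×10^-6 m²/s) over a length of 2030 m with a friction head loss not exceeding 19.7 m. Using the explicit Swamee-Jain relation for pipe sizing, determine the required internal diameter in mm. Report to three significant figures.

Swamee-Jain (Type III): D = 0.66·[ε^1.25·(LQ²/(gh_f))^4.75 + ν·Q^9.4·(L/(gh_f))^5.2]^0.04
LQ²/(gh_f) = 0.8773; L/(gh_f) = 10.50
Term 1 = ε^1.25·(…)^4.75 = 2.82×10^-8; Term 2 = ν·Q^9.4·(…)^5.2 = 2.61×10^-6
D = 0.66·(2.82×10^-8 + 2.61×10^-6)^0.04 = 0.3948 m = 395 mm
Check: V = 2.36 m/s, Re = 6.25×10^5, f = 0.01265, h_f = 18.5 m ≈ 19.7 m ✓

D ≈ 395 mm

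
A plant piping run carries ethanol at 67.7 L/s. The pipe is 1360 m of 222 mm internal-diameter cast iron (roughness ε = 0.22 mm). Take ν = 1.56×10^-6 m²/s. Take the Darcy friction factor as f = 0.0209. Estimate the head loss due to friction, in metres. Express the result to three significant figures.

V = 4Q/(πD²) = 4·0.0677/(π·0.222²) = 1.749 m/s
h_f = f(L/D)V²/(2g) = 0.02090·(1360/0.222)·1.749²/(2·9.81) = 19.96 m

h_f ≈ 20.0 m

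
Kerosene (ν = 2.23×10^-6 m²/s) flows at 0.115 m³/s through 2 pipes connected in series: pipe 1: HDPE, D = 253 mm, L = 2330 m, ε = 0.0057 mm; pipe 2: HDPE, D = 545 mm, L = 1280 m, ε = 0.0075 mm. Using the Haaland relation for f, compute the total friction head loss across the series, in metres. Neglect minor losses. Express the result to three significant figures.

Pipe 1: V = 2.288 m/s, Re = 2.60×10^5, ε/D = 2.25×10^-5, f = 0.01491, h_1 = f(L/D)V²/2g = 36.63 m
Pipe 2: V = 0.4930 m/s, Re = 1.20×10^5, ε/D = 1.38×10^-5, f = 0.01721, h_2 = f(L/D)V²/2g = 0.5006 m
Series → Q common, losses add: H = Σh = 37.13 m

H ≈ 37.1 m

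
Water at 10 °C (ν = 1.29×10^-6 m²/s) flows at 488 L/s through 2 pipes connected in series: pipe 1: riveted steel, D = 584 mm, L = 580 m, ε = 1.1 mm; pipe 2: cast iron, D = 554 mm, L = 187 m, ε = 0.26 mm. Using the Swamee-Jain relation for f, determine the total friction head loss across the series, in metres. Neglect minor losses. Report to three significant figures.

Pipe 1: V = 1.822 m/s, Re = 8.25×10^5, ε/D = 0.00188, f = 0.02337, h_1 = f(L/D)V²/2g = 3.926 m
Pipe 2: V = 2.024 m/s, Re = 8.69×10^5, ε/D = 4.69×10^-4, f = 0.01717, h_2 = f(L/D)V²/2g = 1.211 m
Series → Q common, losses add: H = Σh = 5.137 m

H ≈ 5.14 m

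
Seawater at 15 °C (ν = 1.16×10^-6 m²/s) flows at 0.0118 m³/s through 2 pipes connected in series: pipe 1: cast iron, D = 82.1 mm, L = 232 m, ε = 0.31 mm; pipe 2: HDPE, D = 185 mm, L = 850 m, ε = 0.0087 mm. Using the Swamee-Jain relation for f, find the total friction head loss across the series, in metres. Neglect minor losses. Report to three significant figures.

H ≈ 21.5 m

Pipe 1: V = 2.229 m/s, Re = 1.58×10^5, ε/D = 0.00378, f = 0.02887, h_1 = f(L/D)V²/2g = 20.66 m
Pipe 2: V = 0.4390 m/s, Re = 7.00×10^4, ε/D = 4.70×10^-5, f = 0.01950, h_2 = f(L/D)V²/2g = 0.8802 m
Series → Q common, losses add: H = Σh = 21.54 m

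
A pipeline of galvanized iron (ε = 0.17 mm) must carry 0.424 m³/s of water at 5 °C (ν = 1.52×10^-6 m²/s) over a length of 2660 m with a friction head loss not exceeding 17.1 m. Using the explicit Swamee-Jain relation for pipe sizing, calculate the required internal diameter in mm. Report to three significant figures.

Swamee-Jain (Type III): D = 0.66·[ε^1.25·(LQ²/(gh_f))^4.75 + ν·Q^9.4·(L/(gh_f))^5.2]^0.04
LQ²/(gh_f) = 2.851; L/(gh_f) = 15.86
Term 1 = ε^1.25·(…)^4.75 = 0.00281; Term 2 = ν·Q^9.4·(…)^5.2 = 8.32×10^-4
D = 0.66·(0.00281 + 8.32×10^-4)^0.04 = 0.5272 m = 527 mm
Check: V = 1.94 m/s, Re = 6.74×10^5, f = 0.01626, h_f = 15.8 m ≈ 17.1 m ✓

D ≈ 527 mm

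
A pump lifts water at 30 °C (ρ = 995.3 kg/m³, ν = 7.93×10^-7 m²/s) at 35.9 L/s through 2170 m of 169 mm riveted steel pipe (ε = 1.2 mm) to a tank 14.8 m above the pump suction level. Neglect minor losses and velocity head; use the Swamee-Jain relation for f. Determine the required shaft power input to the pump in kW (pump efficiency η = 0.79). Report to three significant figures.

V = 4Q/(πD²) = 1.600 m/s; Re = 3.41×10^5; ε/D = 0.00710; f = 0.03420
h_f = f(L/D)V²/2g = 57.34 m
Total head H = z + h_f = 14.8 + 57.34 = 72.14 m
P_hyd = ρgQH = 995.3·9.81·0.0359·72.14 = 25.29 kW
P_shaft = P_hyd/η = 25.29/0.79 = 32.01 kW

P_shaft ≈ 32.0 kW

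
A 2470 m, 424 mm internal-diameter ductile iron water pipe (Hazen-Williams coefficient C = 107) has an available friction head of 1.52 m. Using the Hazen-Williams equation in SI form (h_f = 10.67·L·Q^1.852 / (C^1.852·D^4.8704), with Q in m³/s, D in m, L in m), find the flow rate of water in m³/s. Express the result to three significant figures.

Q ≈ 0.0576 m³/s

Rearranging: Q = [h_f·C^1.852·D^4.8704 / (10.67·L)]^(1/1.852)
Q = [1.52·107^1.852·0.424^4.8704 / (10.67·2470)]^0.540 = 0.05762 m³/s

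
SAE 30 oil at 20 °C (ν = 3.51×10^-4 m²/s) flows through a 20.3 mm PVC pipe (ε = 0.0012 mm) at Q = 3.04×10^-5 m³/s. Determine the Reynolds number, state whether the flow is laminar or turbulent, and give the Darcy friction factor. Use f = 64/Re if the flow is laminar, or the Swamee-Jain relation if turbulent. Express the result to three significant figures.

Re ≈ 5.43; laminar; f = 64/Re ≈ 11.8

V = 4Q/(πD²) = 0.09393 m/s
Re = VD/ν = 0.09393·0.0203/3.51×10^-4 = 5.43
Re < 2300 → laminar → f = 64/Re = 11.78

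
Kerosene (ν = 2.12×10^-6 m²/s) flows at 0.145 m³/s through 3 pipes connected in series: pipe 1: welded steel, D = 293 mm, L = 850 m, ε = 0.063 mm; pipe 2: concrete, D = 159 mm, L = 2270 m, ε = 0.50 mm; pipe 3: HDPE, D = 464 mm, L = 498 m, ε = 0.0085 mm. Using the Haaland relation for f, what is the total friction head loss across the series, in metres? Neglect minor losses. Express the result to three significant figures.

Pipe 1: V = 2.151 m/s, Re = 2.97×10^5, ε/D = 2.15×10^-4, f = 0.01619, h_1 = f(L/D)V²/2g = 11.07 m
Pipe 2: V = 7.303 m/s, Re = 5.48×10^5, ε/D = 0.00314, f = 0.02678, h_2 = f(L/D)V²/2g = 1039 m
Pipe 3: V = 0.8575 m/s, Re = 1.88×10^5, ε/D = 1.83×10^-5, f = 0.01580, h_3 = f(L/D)V²/2g = 0.6356 m
Series → Q common, losses add: H = Σh = 1051 m

H ≈ 1050 m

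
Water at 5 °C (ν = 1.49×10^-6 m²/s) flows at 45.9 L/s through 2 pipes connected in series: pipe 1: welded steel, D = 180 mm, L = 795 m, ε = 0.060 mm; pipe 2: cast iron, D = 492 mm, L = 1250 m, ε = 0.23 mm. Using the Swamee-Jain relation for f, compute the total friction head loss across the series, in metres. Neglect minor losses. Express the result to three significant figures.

H ≈ 13.2 m

Pipe 1: V = 1.804 m/s, Re = 2.18×10^5, ε/D = 3.33×10^-4, f = 0.01783, h_1 = f(L/D)V²/2g = 13.06 m
Pipe 2: V = 0.2414 m/s, Re = 7.97×10^4, ε/D = 4.67×10^-4, f = 0.02092, h_2 = f(L/D)V²/2g = 0.1579 m
Series → Q common, losses add: H = Σh = 13.22 m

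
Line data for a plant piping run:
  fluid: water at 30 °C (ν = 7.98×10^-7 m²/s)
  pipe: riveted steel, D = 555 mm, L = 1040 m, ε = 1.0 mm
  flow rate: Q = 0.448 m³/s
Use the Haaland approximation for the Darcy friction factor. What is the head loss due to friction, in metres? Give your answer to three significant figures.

V = 4Q/(πD²) = 4·0.448/(π·0.555²) = 1.852 m/s
Re = VD/ν = 1.852·0.555/7.98×10^-7 = 1.29×10^6 → turbulent
ε/D = 1.0/555 = 0.00180
Haaland: f = 0.02297
h_f = f(L/D)V²/(2g) = 0.02297·(1040/0.555)·1.852²/(2·9.81) = 7.522 m

h_f ≈ 7.52 m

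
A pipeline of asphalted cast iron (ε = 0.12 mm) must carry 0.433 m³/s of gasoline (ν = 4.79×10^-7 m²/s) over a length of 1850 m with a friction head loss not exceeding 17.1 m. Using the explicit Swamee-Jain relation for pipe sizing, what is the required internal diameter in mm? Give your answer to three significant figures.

D ≈ 485 mm

Swamee-Jain (Type III): D = 0.66·[ε^1.25·(LQ²/(gh_f))^4.75 + ν·Q^9.4·(L/(gh_f))^5.2]^0.04
LQ²/(gh_f) = 2.068; L/(gh_f) = 11.03
Term 1 = ε^1.25·(…)^4.75 = 3.96×10^-4; Term 2 = ν·Q^9.4·(…)^5.2 = 4.83×10^-5
D = 0.66·(3.96×10^-4 + 4.83×10^-5)^0.04 = 0.4847 m = 485 mm
Check: V = 2.35 m/s, Re = 2.37×10^6, f = 0.01479, h_f = 15.9 m ≈ 17.1 m ✓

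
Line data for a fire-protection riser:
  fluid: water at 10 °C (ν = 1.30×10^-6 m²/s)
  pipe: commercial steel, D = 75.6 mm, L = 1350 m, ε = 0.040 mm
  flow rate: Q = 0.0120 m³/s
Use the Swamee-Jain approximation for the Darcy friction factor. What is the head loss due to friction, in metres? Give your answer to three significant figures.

V = 4Q/(πD²) = 4·0.0120/(π·0.0756²) = 2.673 m/s
Re = VD/ν = 2.673·0.0756/1.30×10^-6 = 1.55×10^5 → turbulent
ε/D = 0.040/75.6 = 5.29×10^-4
Swamee-Jain: f = 0.01954
h_f = f(L/D)V²/(2g) = 0.01954·(1350/0.0756)·2.673²/(2·9.81) = 127.1 m

h_f ≈ 127 m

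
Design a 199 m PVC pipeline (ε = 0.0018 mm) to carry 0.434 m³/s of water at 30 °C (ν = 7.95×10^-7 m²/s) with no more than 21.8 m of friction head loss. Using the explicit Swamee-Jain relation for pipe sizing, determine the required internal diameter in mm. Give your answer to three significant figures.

Swamee-Jain (Type III): D = 0.66·[ε^1.25·(LQ²/(gh_f))^4.75 + ν·Q^9.4·(L/(gh_f))^5.2]^0.04
LQ²/(gh_f) = 0.1753; L/(gh_f) = 0.9305
Term 1 = ε^1.25·(…)^4.75 = 1.69×10^-11; Term 2 = ν·Q^9.4·(…)^5.2 = 2.14×10^-10
D = 0.66·(1.69×10^-11 + 2.14×10^-10)^0.04 = 0.2717 m = 272 mm
Check: V = 7.49 m/s, Re = 2.56×10^6, f = 0.01026, h_f = 21.5 m ≈ 21.8 m ✓

D ≈ 272 mm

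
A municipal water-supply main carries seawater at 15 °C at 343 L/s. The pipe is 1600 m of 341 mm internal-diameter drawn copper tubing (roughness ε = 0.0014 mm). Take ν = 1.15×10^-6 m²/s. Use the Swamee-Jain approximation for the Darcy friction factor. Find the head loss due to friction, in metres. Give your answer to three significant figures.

h_f ≈ 38.8 m

V = 4Q/(πD²) = 4·0.343/(π·0.341²) = 3.756 m/s
Re = VD/ν = 3.756·0.341/1.15×10^-6 = 1.11×10^6 → turbulent
ε/D = 0.0014/341 = 4.11×10^-6
Swamee-Jain: f = 0.01151
h_f = f(L/D)V²/(2g) = 0.01151·(1600/0.341)·3.756²/(2·9.81) = 38.83 m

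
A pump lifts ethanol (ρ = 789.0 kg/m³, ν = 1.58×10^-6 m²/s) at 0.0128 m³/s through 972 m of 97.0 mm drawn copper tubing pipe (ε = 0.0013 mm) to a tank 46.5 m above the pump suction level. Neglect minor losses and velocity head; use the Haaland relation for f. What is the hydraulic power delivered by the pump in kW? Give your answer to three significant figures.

V = 4Q/(πD²) = 1.732 m/s; Re = 1.06×10^5; ε/D = 1.34×10^-5; f = 0.01765
h_f = f(L/D)V²/2g = 27.04 m
Total head H = z + h_f = 46.5 + 27.04 = 73.54 m
P_hyd = ρgQH = 789.0·9.81·0.0128·73.54 = 7.286 kW

P_hyd ≈ 7.29 kW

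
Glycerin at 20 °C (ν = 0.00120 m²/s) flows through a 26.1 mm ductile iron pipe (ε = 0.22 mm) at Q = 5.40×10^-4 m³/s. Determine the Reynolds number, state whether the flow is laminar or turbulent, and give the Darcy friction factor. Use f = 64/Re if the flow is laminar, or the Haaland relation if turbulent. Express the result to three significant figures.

Re ≈ 22.0; laminar; f = 64/Re ≈ 2.92

V = 4Q/(πD²) = 1.009 m/s
Re = VD/ν = 1.009·0.0261/0.00120 = 22.0
Re < 2300 → laminar → f = 64/Re = 2.915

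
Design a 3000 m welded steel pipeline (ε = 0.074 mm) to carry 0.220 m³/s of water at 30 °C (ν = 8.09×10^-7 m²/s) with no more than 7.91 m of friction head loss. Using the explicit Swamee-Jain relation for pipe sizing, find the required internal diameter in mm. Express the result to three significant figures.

D ≈ 472 mm

Swamee-Jain (Type III): D = 0.66·[ε^1.25·(LQ²/(gh_f))^4.75 + ν·Q^9.4·(L/(gh_f))^5.2]^0.04
LQ²/(gh_f) = 1.871; L/(gh_f) = 38.66
Term 1 = ε^1.25·(…)^4.75 = 1.35×10^-4; Term 2 = ν·Q^9.4·(…)^5.2 = 9.56×10^-5
D = 0.66·(1.35×10^-4 + 9.56×10^-5)^0.04 = 0.4721 m = 472 mm
Check: V = 1.26 m/s, Re = 7.33×10^5, f = 0.01459, h_f = 7.46 m ≈ 7.91 m ✓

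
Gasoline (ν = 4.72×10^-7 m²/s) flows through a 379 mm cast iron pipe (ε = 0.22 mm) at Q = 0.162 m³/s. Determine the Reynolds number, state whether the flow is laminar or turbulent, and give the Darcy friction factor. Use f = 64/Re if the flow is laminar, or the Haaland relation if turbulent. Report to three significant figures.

Re ≈ 1.15×10^6; turbulent; f ≈ 0.0177

V = 4Q/(πD²) = 1.436 m/s
Re = VD/ν = 1.436·0.379/4.72×10^-7 = 1.15×10^6
Re > 4000 → turbulent; ε/D = 5.80×10^-4
Haaland: f = 0.01765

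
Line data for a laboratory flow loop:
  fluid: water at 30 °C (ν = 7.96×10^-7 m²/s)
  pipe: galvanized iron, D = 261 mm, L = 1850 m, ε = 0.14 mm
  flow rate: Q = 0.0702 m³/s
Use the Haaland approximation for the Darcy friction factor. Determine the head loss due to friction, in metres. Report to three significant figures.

h_f ≈ 11.1 m

V = 4Q/(πD²) = 4·0.0702/(π·0.261²) = 1.312 m/s
Re = VD/ν = 1.312·0.261/7.96×10^-7 = 4.30×10^5 → turbulent
ε/D = 0.14/261 = 5.36×10^-4
Haaland: f = 0.01792
h_f = f(L/D)V²/(2g) = 0.01792·(1850/0.261)·1.312²/(2·9.81) = 11.15 m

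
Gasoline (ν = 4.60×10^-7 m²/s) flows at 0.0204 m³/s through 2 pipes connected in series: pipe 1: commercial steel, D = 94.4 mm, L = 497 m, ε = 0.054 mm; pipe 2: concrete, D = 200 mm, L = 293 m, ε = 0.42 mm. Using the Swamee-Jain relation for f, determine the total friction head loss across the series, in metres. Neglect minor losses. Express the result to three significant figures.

Pipe 1: V = 2.915 m/s, Re = 5.98×10^5, ε/D = 5.72×10^-4, f = 0.01807, h_1 = f(L/D)V²/2g = 41.20 m
Pipe 2: V = 0.6494 m/s, Re = 2.82×10^5, ε/D = 0.00210, f = 0.02450, h_2 = f(L/D)V²/2g = 0.7713 m
Series → Q common, losses add: H = Σh = 41.97 m

H ≈ 42.0 m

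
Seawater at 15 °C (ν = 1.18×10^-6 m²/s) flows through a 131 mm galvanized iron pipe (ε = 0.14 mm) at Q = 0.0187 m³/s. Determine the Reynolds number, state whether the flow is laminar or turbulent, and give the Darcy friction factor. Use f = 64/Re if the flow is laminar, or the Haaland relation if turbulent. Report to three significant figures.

V = 4Q/(πD²) = 1.387 m/s
Re = VD/ν = 1.387·0.131/1.18×10^-6 = 1.54×10^5
Re > 4000 → turbulent; ε/D = 0.00107
Haaland: f = 0.02150

Re ≈ 1.54×10^5; turbulent; f ≈ 0.0215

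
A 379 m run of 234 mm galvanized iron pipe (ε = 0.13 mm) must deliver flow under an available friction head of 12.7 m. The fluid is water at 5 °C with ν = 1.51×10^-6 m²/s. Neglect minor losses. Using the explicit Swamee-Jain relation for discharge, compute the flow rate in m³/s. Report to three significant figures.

Q ≈ 0.125 m³/s

Swamee-Jain (Type II): Q = -0.965·√(gD⁵h_f/L)·ln[ε/(3.7D) + √(3.17ν²L/(gD³h_f))]
√(gD⁵h_f/L) = √(9.81·0.234⁵·12.7/379) = 0.01519
ε/(3.7D) = 1.50×10^-4; √(3.17ν²L/(gD³h_f)) = 4.14×10^-5
Q = -0.965·0.01519·ln(1.916×10^-4) = 0.1254 m³/s
Check: V = 2.92 m/s, Re = 4.52×10^5, f = 0.01820, h_f = 12.8 m ≈ 12.7 m ✓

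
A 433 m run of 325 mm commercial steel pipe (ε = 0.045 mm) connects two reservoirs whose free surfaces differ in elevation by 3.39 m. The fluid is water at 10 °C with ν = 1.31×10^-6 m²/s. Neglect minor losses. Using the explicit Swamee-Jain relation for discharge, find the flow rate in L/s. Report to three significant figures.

Swamee-Jain (Type II): Q = -0.965·√(gD⁵h_f/L)·ln[ε/(3.7D) + √(3.17ν²L/(gD³h_f))]
√(gD⁵h_f/L) = √(9.81·0.325⁵·3.39/433) = 0.01669
ε/(3.7D) = 3.74×10^-5; √(3.17ν²L/(gD³h_f)) = 4.54×10^-5
Q = -0.965·0.01669·ln(8.285×10^-5) = 0.1514 m³/s
Check: V = 1.82 m/s, Re = 4.53×10^5, f = 0.01505, h_f = 3.40 m ≈ 3.39 m ✓

Q ≈ 151 L/s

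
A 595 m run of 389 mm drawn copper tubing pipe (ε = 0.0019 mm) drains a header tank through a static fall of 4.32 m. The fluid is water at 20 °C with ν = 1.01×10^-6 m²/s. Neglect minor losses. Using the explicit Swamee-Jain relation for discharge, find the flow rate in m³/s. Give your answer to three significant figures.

Q ≈ 0.254 m³/s

Swamee-Jain (Type II): Q = -0.965·√(gD⁵h_f/L)·ln[ε/(3.7D) + √(3.17ν²L/(gD³h_f))]
√(gD⁵h_f/L) = √(9.81·0.389⁵·4.32/595) = 0.02519
ε/(3.7D) = 1.32×10^-6; √(3.17ν²L/(gD³h_f)) = 2.78×10^-5
Q = -0.965·0.02519·ln(2.909×10^-5) = 0.2539 m³/s
Check: V = 2.14 m/s, Re = 8.23×10^5, f = 0.01211, h_f = 4.31 m ≈ 4.32 m ✓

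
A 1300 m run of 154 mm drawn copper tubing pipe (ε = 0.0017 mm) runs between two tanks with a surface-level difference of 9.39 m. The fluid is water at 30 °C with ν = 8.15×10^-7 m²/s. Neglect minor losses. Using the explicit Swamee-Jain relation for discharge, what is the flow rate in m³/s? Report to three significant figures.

Swamee-Jain (Type II): Q = -0.965·√(gD⁵h_f/L)·ln[ε/(3.7D) + √(3.17ν²L/(gD³h_f))]
√(gD⁵h_f/L) = √(9.81·0.154⁵·9.39/1300) = 0.002477
ε/(3.7D) = 2.98×10^-6; √(3.17ν²L/(gD³h_f)) = 9.02×10^-5
Q = -0.965·0.002477·ln(9.318×10^-5) = 0.02219 m³/s
Check: V = 1.19 m/s, Re = 2.25×10^5, f = 0.01529, h_f = 9.33 m ≈ 9.39 m ✓

Q ≈ 0.0222 m³/s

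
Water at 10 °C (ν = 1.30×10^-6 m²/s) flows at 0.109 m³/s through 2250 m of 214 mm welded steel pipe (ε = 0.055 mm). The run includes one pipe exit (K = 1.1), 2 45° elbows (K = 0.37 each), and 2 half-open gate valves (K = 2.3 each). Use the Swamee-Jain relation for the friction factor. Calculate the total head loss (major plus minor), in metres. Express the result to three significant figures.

V = 4Q/(πD²) = 3.030 m/s; V²/2g = 0.4681 m
Re = 4.99×10^5, ε/D = 2.57×10^-4 → f = 0.01602 (Swamee-Jain)
Major: h_f = f(L/D)·V²/2g = 0.01602·10514·0.4681 = 78.85 m
Minor: ΣK = 6.44; h_m = ΣK·V²/2g = 3.014 m
Total H_L = 78.85 + 3.014 = 81.87 m

H_L ≈ 81.9 m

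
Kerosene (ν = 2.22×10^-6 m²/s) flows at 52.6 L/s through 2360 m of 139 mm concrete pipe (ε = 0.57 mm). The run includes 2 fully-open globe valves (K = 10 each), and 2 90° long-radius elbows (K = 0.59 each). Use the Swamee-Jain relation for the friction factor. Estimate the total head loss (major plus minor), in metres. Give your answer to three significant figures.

H_L ≈ 318 m

V = 4Q/(πD²) = 3.466 m/s; V²/2g = 0.6124 m
Re = 2.17×10^5, ε/D = 0.00410 → f = 0.02929 (Swamee-Jain)
Major: h_f = f(L/D)·V²/2g = 0.02929·16978·0.6124 = 304.6 m
Minor: ΣK = 21.2; h_m = ΣK·V²/2g = 12.97 m
Total H_L = 304.6 + 12.97 = 317.6 m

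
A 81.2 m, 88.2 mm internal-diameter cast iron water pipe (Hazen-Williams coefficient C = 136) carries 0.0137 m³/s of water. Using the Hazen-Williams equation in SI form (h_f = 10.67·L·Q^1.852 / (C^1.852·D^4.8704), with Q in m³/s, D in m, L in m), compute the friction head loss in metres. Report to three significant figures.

h_f = 10.67·81.2·0.0137^1.852 / (136^1.852·0.0882^4.8704) = 4.695 m

h_f ≈ 4.69 m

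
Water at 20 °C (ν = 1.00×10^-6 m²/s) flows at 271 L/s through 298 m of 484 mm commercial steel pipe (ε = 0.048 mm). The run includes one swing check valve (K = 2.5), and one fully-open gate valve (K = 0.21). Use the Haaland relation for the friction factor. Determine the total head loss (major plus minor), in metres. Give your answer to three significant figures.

H_L ≈ 1.23 m

V = 4Q/(πD²) = 1.473 m/s; V²/2g = 0.1106 m
Re = 7.13×10^5, ε/D = 9.92×10^-5 → f = 0.01372 (Haaland)
Major: h_f = f(L/D)·V²/2g = 0.01372·615.7·0.1106 = 0.9344 m
Minor: ΣK = 2.71; h_m = ΣK·V²/2g = 0.2997 m
Total H_L = 0.9344 + 0.2997 = 1.234 m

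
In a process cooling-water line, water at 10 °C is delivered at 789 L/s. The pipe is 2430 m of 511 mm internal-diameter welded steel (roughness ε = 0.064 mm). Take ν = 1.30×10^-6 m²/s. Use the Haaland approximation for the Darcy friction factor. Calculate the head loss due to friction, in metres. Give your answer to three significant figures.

h_f ≈ 47.8 m

V = 4Q/(πD²) = 4·0.789/(π·0.511²) = 3.847 m/s
Re = VD/ν = 3.847·0.511/1.30×10^-6 = 1.51×10^6 → turbulent
ε/D = 0.064/511 = 1.25×10^-4
Haaland: f = 0.01334
h_f = f(L/D)V²/(2g) = 0.01334·(2430/0.511)·3.847²/(2·9.81) = 47.85 m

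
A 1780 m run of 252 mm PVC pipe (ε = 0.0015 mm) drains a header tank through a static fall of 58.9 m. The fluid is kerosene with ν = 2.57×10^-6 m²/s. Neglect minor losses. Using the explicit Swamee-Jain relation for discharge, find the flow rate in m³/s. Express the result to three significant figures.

Swamee-Jain (Type II): Q = -0.965·√(gD⁵h_f/L)·ln[ε/(3.7D) + √(3.17ν²L/(gD³h_f))]
√(gD⁵h_f/L) = √(9.81·0.252⁵·58.9/1780) = 0.01816
ε/(3.7D) = 1.61×10^-6; √(3.17ν²L/(gD³h_f)) = 6.35×10^-5
Q = -0.965·0.01816·ln(6.510×10^-5) = 0.1690 m³/s
Check: V = 3.39 m/s, Re = 3.32×10^5, f = 0.01418, h_f = 58.6 m ≈ 58.9 m ✓

Q ≈ 0.169 m³/s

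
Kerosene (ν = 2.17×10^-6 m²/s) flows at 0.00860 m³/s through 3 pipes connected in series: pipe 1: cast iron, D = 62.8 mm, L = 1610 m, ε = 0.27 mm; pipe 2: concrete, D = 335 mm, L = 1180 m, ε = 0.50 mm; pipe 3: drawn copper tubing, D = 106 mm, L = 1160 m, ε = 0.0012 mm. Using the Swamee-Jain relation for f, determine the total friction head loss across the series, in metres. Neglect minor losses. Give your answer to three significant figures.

Pipe 1: V = 2.776 m/s, Re = 8.04×10^4, ε/D = 0.00430, f = 0.03058, h_1 = f(L/D)V²/2g = 308.0 m
Pipe 2: V = 0.09757 m/s, Re = 1.51×10^4, ε/D = 0.00149, f = 0.03070, h_2 = f(L/D)V²/2g = 0.05247 m
Pipe 3: V = 0.9745 m/s, Re = 4.76×10^4, ε/D = 1.13×10^-5, f = 0.02104, h_3 = f(L/D)V²/2g = 11.14 m
Series → Q common, losses add: H = Σh = 319.2 m

H ≈ 319 m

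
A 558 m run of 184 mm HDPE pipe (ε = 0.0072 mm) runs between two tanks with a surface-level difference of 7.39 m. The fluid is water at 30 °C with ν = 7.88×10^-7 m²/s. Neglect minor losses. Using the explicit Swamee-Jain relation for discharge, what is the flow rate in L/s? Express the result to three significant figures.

Swamee-Jain (Type II): Q = -0.965·√(gD⁵h_f/L)·ln[ε/(3.7D) + √(3.17ν²L/(gD³h_f))]
√(gD⁵h_f/L) = √(9.81·0.184⁵·7.39/558) = 0.005235
ε/(3.7D) = 1.06×10^-5; √(3.17ν²L/(gD³h_f)) = 4.93×10^-5
Q = -0.965·0.005235·ln(5.989×10^-5) = 0.04911 m³/s
Check: V = 1.85 m/s, Re = 4.31×10^5, f = 0.01399, h_f = 7.38 m ≈ 7.39 m ✓

Q ≈ 49.1 L/s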